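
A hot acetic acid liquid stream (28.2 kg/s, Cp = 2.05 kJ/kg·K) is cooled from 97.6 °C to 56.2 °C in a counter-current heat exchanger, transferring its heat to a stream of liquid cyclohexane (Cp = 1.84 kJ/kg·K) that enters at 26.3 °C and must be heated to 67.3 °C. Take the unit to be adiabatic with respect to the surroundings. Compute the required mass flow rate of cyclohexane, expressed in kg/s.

ṁ_c = 31.7 kg/s

Heat released by hot stream: Q = 28.2 × 2.05 × (97.6 − 56.2) = 2393.3 kJ/s
Energy balance on cold side (adiabatic exchanger): Q = ṁ_c·Cp_c·(T_c,out − T_c,in)
ṁ_c = 2393.3 / [1.84 × (67.3 − 26.3)] = 31.725 kg/s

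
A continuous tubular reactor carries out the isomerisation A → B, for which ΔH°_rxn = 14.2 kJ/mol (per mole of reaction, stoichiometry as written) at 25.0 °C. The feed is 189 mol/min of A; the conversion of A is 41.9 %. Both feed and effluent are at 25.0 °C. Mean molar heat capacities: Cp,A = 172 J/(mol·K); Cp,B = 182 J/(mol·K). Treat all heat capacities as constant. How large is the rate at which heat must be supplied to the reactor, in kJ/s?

Extent of reaction ξ = 0.419 × 189 = 79.191 mol/min
Reaction term: ξ·ΔH°_rxn = 79.191 × 14.2 = 1124.5 kJ/min
Q = ΔH = 1124.5 kJ/min = 18.742 kW
Heat supplied = 18.742 kJ/s

Q_in = 18.7 kJ/s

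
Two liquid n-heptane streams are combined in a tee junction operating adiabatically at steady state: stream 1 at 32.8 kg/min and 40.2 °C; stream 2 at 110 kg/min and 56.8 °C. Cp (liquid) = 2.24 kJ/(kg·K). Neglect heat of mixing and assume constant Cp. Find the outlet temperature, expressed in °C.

T_out = 53.0 °C

No heat crosses the boundary, so H_out = H_in.
T_out = Σ ṁᵢCp,ᵢTᵢ / Σ ṁᵢCp,ᵢ
      = 16949 / 319.87 = 52.987 °C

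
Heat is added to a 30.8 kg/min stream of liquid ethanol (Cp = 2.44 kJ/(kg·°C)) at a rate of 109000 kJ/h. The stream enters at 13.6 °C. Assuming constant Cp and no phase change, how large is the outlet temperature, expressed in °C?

Q = 109000 kJ/h = 1816.7 kJ/min
ΔT = Q/(ṁ·Cp) = 1816.7/(30.8×2.44) = 24.173 K
T_out = 13.6 + 24.173 = 37.773 °C

T_out = 37.8 °C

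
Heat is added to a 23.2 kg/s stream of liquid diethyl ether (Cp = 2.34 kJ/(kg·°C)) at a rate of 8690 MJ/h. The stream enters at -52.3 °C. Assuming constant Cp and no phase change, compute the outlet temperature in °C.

T_out = -7.84 °C

Q = 8690 MJ/h = 2413.9 kJ/s
ΔT = Q/(ṁ·Cp) = 2413.9/(23.2×2.34) = 44.465 K
T_out = -52.3 + 44.465 = -7.8355 °C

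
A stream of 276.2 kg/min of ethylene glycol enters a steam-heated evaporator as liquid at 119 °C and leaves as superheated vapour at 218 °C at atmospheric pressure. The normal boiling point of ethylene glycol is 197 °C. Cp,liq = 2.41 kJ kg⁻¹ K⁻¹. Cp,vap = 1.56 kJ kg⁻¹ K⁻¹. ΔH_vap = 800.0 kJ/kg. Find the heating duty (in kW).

liquid 119→197 °C: 187.98 kJ/kg
vaporisation at 197 °C: 800 kJ/kg
vapour 197→218 °C: 32.76 kJ/kg
Δh = 187.98 + 800 + 32.76 = 1020.7 kJ/kg
Q = ṁ·Δh = 276.2 kg/min × 1020.7 kJ/kg = 281930 kJ/min
|Q| = 4698.8 kW

Q = 4700 kW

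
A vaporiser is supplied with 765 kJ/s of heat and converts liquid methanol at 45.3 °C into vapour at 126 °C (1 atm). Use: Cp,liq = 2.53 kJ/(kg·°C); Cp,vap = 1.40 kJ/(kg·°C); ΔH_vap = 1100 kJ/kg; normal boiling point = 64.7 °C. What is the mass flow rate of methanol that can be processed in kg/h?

Δh = 2.53×(64.7−45.3) + 1100 + 1.40×(126−64.7) = 1234.9 kJ/kg
Q = 765 kJ/s = 765 kJ/s = 2.754e+06 kJ/h
ṁ = Q/Δh = 2.754e+06 / 1234.9 = 2230.1 kg/h

ṁ = 2230 kg/h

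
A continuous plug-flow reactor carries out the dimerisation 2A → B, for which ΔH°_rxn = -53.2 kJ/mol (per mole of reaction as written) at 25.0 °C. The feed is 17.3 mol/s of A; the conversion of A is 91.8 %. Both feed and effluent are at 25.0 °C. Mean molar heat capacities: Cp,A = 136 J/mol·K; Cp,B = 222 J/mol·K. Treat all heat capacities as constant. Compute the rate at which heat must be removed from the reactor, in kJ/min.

Extent of reaction ξ = 0.918 × 17.3 / 2 = 7.9407 mol/s
Reaction term: ξ·ΔH°_rxn = 7.9407 × -53.2 = -422.45 kJ/s
Q = ΔH = -422.45 kJ/s = -422.45 kW
Heat removed = 25347 kJ/min

Q_out = 25300 kJ/min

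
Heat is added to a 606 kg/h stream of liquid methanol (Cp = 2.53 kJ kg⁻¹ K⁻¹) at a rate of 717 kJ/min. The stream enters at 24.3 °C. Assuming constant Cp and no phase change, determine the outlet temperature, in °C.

Q = 717 kJ/min = 43020 kJ/h
ΔT = Q/(ṁ·Cp) = 43020/(606×2.53) = 28.059 K
T_out = 24.3 + 28.059 = 52.359 °C

T_out = 52.4 °C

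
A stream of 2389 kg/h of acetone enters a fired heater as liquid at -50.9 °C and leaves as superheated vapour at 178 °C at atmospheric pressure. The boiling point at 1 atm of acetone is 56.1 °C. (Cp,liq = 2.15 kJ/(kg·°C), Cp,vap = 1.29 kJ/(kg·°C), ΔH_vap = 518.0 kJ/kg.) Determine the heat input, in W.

Q = 601000 W

liquid -50.9→56.1 °C: 230.05 kJ/kg
vaporisation at 56.1 °C: 518 kJ/kg
vapour 56.1→178 °C: 157.25 kJ/kg
Δh = 230.05 + 518 + 157.25 = 905.3 kJ/kg
Q = ṁ·Δh = 2389 kg/h × 905.3 kJ/kg = 2.1628e+06 kJ/h
|Q| = 600.77 kW = 600770 W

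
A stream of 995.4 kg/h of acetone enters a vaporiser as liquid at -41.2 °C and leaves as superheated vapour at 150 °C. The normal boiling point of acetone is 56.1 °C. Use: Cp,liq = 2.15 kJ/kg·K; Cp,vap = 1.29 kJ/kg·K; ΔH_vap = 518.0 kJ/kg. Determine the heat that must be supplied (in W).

liquid -41.2→56.1 °C: 209.2 kJ/kg
vaporisation at 56.1 °C: 518 kJ/kg
vapour 56.1→150 °C: 121.13 kJ/kg
Δh = 209.2 + 518 + 121.13 = 848.33 kJ/kg
Q = ṁ·Δh = 995.4 kg/h × 848.33 kJ/kg = 844420 kJ/h
|Q| = 234.56 kW = 234560 W

Q = 235000 W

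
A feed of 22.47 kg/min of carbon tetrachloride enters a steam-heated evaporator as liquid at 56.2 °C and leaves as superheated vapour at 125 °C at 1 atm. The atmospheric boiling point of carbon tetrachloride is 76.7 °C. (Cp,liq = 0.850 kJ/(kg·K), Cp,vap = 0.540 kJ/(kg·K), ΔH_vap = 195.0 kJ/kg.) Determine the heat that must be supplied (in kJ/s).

liquid 56.2→76.7 °C: 17.425 kJ/kg
vaporisation at 76.7 °C: 195 kJ/kg
vapour 76.7→125 °C: 26.082 kJ/kg
Δh = 17.425 + 195 + 26.082 = 238.51 kJ/kg
Q = ṁ·Δh = 22.47 kg/min × 238.51 kJ/kg = 5359.3 kJ/min
|Q| = 89.321 kW

Q = 89.3 kJ/s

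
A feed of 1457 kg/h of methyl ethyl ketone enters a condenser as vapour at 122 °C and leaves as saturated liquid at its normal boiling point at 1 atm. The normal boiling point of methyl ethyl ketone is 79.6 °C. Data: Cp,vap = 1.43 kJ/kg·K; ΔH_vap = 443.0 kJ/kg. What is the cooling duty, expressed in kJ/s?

vapour 122→79.6 °C: -60.632 kJ/kg
condensation at 79.6 °C: -443 kJ/kg
Δh = -60.632 + -443 = -503.63 kJ/kg
Q = ṁ·Δh = 1457 kg/h × -503.63 kJ/kg = -733790 kJ/h
|Q| = 203.83 kW

Q_c = 204 kJ/s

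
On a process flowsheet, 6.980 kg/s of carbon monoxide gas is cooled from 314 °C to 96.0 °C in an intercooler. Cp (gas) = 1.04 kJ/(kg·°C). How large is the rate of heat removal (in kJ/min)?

Q_c = 95000 kJ/min

Q = ṁ·Cp·ΔT = 6.980 × 1.04 × (96.0 − 314) = -1582.5 kJ/s
Cooling duty = 94950 kJ/min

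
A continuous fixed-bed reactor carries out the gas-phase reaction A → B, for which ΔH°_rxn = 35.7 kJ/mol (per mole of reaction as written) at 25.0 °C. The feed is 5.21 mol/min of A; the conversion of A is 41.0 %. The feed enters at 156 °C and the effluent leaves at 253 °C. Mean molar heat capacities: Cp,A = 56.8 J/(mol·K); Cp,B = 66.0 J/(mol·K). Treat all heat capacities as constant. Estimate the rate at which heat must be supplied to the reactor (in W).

Q_in = 1820 W

Extent of reaction ξ = 0.410 × 5.21 = 2.1361 mol/min
Reaction term: ξ·ΔH°_rxn = 2.1361 × 35.7 = 76.259 kJ/min
Sensible, feed 156→25 °C: -38.767 kJ/min
Outlet flows (mol/min): A 3.0739, B 2.1361
Sensible, products 25→253 °C: 71.952 kJ/min
Q = ΔH = 109.44 kJ/min = 1.8241 kW
Heat supplied = 1824.1 W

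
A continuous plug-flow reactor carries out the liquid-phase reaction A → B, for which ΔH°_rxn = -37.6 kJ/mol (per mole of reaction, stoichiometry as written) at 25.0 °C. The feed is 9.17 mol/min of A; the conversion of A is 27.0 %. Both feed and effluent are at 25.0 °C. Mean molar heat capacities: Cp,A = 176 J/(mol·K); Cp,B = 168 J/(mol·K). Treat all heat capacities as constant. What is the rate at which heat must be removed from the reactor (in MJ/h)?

Q_out = 5.59 MJ/h

Extent of reaction ξ = 0.270 × 9.17 = 2.4759 mol/min
Reaction term: ξ·ΔH°_rxn = 2.4759 × -37.6 = -93.094 kJ/min
Q = ΔH = -93.094 kJ/min = -1.5516 kW
Heat removed = 5.5856 MJ/h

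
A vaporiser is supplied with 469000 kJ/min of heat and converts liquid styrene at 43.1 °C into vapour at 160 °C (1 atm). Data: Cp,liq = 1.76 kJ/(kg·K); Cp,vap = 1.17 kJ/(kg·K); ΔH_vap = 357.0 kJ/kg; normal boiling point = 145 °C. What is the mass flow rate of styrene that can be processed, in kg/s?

Δh = 1.76×(145−43.1) + 357.0 + 1.17×(160−145) = 553.89 kJ/kg
Q = 469000 kJ/min = 7816.7 kJ/s = 7816.7 kJ/s
ṁ = Q/Δh = 7816.7 / 553.89 = 14.112 kg/s

ṁ = 14.1 kg/s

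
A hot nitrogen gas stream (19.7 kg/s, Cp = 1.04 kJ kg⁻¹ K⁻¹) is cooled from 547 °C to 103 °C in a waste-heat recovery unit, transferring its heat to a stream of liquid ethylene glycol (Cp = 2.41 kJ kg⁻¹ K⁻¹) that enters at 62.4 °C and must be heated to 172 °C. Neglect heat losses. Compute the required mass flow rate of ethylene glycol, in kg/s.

ṁ_c = 34.4 kg/s

Heat released by hot stream: Q = 19.7 × 1.04 × (547 − 103) = 9096.7 kJ/s
Energy balance on cold side (adiabatic exchanger): Q = ṁ_c·Cp_c·(T_c,out − T_c,in)
ṁ_c = 9096.7 / [2.41 × (172 − 62.4)] = 34.439 kg/s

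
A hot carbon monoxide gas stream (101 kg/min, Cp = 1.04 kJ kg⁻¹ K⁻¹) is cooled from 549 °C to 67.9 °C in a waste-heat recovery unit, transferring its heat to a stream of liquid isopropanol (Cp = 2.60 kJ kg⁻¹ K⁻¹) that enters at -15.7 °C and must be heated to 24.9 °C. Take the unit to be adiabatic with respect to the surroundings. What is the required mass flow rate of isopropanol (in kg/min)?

Heat released by hot stream: Q = 101 × 1.04 × (549 − 67.9) = 50535 kJ/min
Energy balance on cold side (adiabatic exchanger): Q = ṁ_c·Cp_c·(T_c,out − T_c,in)
ṁ_c = 50535 / [2.60 × (24.9 − -15.7)] = 478.73 kg/min

ṁ_c = 479 kg/min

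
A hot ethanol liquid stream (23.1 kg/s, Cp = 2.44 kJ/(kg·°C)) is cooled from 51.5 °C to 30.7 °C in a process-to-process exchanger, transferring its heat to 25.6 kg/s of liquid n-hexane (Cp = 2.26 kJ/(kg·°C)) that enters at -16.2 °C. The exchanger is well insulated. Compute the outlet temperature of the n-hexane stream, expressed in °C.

Heat released by hot stream: Q = 23.1 × 2.44 × (51.5 − 30.7) = 1172.4 kJ/s
Energy balance on cold side (adiabatic exchanger): Q = ṁ_c·Cp_c·(T_c,out − T_c,in)
T_c,out = -16.2 + 1172.4/(25.6 × 2.26) = 4.0636 °C

T_c,out = 4.06 °C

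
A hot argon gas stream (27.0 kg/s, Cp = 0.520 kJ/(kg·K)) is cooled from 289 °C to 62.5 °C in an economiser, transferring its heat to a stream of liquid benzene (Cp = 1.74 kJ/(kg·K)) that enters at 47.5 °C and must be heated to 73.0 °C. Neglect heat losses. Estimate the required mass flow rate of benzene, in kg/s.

ṁ_c = 71.7 kg/s

Heat released by hot stream: Q = 27.0 × 0.520 × (289 − 62.5) = 3180.1 kJ/s
Energy balance on cold side (adiabatic exchanger): Q = ṁ_c·Cp_c·(T_c,out − T_c,in)
ṁ_c = 3180.1 / [1.74 × (73.0 − 47.5)] = 71.671 kg/s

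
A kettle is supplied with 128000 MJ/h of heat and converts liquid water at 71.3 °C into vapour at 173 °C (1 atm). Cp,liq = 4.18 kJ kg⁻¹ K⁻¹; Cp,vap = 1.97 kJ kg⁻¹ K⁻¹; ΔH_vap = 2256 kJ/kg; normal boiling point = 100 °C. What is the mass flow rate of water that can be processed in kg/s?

ṁ = 14.1 kg/s

Δh = 4.18×(100−71.3) + 2256 + 1.97×(173−100) = 2519.8 kJ/kg
Q = 128000 MJ/h = 35556 kJ/s = 35556 kJ/s
ṁ = Q/Δh = 35556 / 2519.8 = 14.111 kg/s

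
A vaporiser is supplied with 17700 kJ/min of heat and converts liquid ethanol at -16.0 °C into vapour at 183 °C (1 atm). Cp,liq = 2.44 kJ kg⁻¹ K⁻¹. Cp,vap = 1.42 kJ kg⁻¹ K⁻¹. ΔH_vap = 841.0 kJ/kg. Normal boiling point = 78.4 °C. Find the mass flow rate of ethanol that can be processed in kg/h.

Δh = 2.44×(78.4−-16.0) + 841.0 + 1.42×(183−78.4) = 1219.9 kJ/kg
Q = 17700 kJ/min = 295 kJ/s = 1.062e+06 kJ/h
ṁ = Q/Δh = 1.062e+06 / 1219.9 = 870.59 kg/h

ṁ = 871 kg/h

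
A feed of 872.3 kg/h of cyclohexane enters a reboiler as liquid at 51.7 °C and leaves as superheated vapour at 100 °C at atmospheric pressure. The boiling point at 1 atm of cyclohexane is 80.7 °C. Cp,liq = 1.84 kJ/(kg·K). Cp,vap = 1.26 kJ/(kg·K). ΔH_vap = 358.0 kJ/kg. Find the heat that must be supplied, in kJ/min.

Q = 6330 kJ/min

liquid 51.7→80.7 °C: 53.36 kJ/kg
vaporisation at 80.7 °C: 358 kJ/kg
vapour 80.7→100 °C: 24.318 kJ/kg
Δh = 53.36 + 358 + 24.318 = 435.68 kJ/kg
Q = ṁ·Δh = 872.3 kg/h × 435.68 kJ/kg = 380040 kJ/h
|Q| = 105.57 kW = 6334 kJ/min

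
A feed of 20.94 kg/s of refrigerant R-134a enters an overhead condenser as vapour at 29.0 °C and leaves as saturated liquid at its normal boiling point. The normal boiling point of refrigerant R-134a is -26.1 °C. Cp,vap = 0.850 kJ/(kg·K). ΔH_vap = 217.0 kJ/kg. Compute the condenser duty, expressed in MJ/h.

Q_c = 19900 MJ/h

vapour 29.0→-26.1 °C: -46.835 kJ/kg
condensation at -26.1 °C: -217 kJ/kg
Δh = -46.835 + -217 = -263.83 kJ/kg
Q = ṁ·Δh = 20.94 kg/s × -263.83 kJ/kg = -5524.7 kJ/s
|Q| = 5524.7 kW = 19889 MJ/h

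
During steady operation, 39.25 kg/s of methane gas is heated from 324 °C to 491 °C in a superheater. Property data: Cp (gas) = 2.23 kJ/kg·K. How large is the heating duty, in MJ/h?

Q = 52600 MJ/h

Q = ṁ·Cp·ΔT = 39.25 × 2.23 × (491 − 324) = 14617 kJ/s
Heating duty = 52622 MJ/h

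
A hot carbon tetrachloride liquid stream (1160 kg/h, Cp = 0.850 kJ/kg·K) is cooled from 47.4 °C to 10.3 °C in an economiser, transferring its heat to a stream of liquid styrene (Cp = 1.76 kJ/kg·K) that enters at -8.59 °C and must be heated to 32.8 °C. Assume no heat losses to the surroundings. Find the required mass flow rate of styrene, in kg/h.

Heat released by hot stream: Q = 1160 × 0.850 × (47.4 − 10.3) = 36581 kJ/h
Energy balance on cold side (adiabatic exchanger): Q = ṁ_c·Cp_c·(T_c,out − T_c,in)
ṁ_c = 36581 / [1.76 × (32.8 − -8.59)] = 502.16 kg/h

ṁ_c = 502 kg/h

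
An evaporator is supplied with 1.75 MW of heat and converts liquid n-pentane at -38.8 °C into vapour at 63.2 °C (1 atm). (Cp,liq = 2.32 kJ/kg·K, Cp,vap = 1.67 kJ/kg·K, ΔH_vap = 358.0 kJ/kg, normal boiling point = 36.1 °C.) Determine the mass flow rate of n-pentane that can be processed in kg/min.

ṁ = 182 kg/min

Δh = 2.32×(36.1−-38.8) + 358.0 + 1.67×(63.2−36.1) = 577.02 kJ/kg
Q = 1.75 MW = 1750 kJ/s = 105000 kJ/min
ṁ = Q/Δh = 105000 / 577.02 = 181.97 kg/min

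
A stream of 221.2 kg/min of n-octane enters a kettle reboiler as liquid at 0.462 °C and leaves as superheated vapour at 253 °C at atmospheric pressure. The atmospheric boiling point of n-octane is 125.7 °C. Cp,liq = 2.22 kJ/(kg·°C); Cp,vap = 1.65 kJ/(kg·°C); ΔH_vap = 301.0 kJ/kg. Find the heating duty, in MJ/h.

Q = 10500 MJ/h

liquid 0.462→125.7 °C: 278.03 kJ/kg
vaporisation at 125.7 °C: 301 kJ/kg
vapour 125.7→253 °C: 210.04 kJ/kg
Δh = 278.03 + 301 + 210.04 = 789.07 kJ/kg
Q = ṁ·Δh = 221.2 kg/min × 789.07 kJ/kg = 174540 kJ/min
|Q| = 2909.1 kW = 10473 MJ/h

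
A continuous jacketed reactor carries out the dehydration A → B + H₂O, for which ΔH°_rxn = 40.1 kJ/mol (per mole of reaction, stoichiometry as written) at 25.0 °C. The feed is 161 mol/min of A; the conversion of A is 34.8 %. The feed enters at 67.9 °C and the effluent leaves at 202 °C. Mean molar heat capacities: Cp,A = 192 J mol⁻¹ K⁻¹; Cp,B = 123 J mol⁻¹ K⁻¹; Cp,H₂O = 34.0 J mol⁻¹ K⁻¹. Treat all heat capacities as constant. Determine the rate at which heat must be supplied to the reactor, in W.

Q_in = 101000 W

Extent of reaction ξ = 0.348 × 161 = 56.028 mol/min
Reaction term: ξ·ΔH°_rxn = 56.028 × 40.1 = 2246.7 kJ/min
Sensible, feed 67.9→25 °C: -1326.1 kJ/min
Outlet flows (mol/min): A 104.97, B 56.028, H₂O 56.028
Sensible, products 25→202 °C: 5124.3 kJ/min
Q = ΔH = 6044.9 kJ/min = 100.75 kW
Heat supplied = 100750 W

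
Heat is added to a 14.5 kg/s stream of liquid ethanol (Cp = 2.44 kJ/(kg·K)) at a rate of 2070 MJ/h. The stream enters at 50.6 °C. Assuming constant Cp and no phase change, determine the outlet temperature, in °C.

Q = 2070 MJ/h = 575 kJ/s
ΔT = Q/(ṁ·Cp) = 575/(14.5×2.44) = 16.252 K
T_out = 50.6 + 16.252 = 66.852 °C

T_out = 66.9 °C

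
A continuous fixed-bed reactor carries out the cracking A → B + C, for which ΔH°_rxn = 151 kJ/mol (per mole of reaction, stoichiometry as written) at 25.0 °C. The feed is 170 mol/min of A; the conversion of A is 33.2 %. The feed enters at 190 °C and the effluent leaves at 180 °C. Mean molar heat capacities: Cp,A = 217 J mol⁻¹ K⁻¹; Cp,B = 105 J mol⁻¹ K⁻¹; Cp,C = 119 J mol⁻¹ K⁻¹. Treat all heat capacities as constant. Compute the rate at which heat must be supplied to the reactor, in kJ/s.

Q_in = 137 kJ/s

Extent of reaction ξ = 0.332 × 170 = 56.44 mol/min
Reaction term: ξ·ΔH°_rxn = 56.44 × 151 = 8522.4 kJ/min
Sensible, feed 190→25 °C: -6086.9 kJ/min
Outlet flows (mol/min): A 113.56, B 56.44, C 56.44
Sensible, products 25→180 °C: 5779.2 kJ/min
Q = ΔH = 8214.8 kJ/min = 136.91 kW
Heat supplied = 136.91 kJ/s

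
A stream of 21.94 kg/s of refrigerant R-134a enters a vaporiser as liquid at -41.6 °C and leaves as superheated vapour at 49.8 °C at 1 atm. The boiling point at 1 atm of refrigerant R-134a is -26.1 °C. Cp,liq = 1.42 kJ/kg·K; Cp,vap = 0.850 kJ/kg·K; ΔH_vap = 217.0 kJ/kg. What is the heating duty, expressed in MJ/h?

liquid -41.6→-26.1 °C: 22.01 kJ/kg
vaporisation at -26.1 °C: 217 kJ/kg
vapour -26.1→49.8 °C: 64.515 kJ/kg
Δh = 22.01 + 217 + 64.515 = 303.52 kJ/kg
Q = ṁ·Δh = 21.94 kg/s × 303.52 kJ/kg = 6659.3 kJ/s
|Q| = 6659.3 kW = 23974 MJ/h

Q = 24000 MJ/h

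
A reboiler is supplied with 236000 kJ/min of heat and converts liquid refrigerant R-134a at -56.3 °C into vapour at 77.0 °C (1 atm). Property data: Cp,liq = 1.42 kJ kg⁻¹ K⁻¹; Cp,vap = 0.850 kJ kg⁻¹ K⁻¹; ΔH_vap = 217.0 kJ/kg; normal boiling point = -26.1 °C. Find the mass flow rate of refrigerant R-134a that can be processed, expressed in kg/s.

Δh = 1.42×(-26.1−-56.3) + 217.0 + 0.850×(77.0−-26.1) = 347.52 kJ/kg
Q = 236000 kJ/min = 3933.3 kJ/s = 3933.3 kJ/s
ṁ = Q/Δh = 3933.3 / 347.52 = 11.318 kg/s

ṁ = 11.3 kg/s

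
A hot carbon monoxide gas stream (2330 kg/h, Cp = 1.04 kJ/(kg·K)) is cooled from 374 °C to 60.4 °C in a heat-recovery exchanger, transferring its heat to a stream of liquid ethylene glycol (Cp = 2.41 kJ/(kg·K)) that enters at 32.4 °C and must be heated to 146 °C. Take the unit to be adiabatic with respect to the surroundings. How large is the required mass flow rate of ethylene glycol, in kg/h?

Heat released by hot stream: Q = 2330 × 1.04 × (374 − 60.4) = 759920 kJ/h
Energy balance on cold side (adiabatic exchanger): Q = ṁ_c·Cp_c·(T_c,out − T_c,in)
ṁ_c = 759920 / [2.41 × (146 − 32.4)] = 2775.7 kg/h

ṁ_c = 2780 kg/h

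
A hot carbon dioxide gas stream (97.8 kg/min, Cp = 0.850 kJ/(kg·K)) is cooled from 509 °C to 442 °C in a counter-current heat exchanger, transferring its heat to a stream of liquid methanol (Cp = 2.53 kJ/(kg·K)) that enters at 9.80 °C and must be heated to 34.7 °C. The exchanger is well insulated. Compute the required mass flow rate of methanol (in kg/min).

ṁ_c = 88.4 kg/min

Heat released by hot stream: Q = 97.8 × 0.850 × (509 − 442) = 5569.7 kJ/min
Energy balance on cold side (adiabatic exchanger): Q = ṁ_c·Cp_c·(T_c,out − T_c,in)
ṁ_c = 5569.7 / [2.53 × (34.7 − 9.80)] = 88.412 kg/min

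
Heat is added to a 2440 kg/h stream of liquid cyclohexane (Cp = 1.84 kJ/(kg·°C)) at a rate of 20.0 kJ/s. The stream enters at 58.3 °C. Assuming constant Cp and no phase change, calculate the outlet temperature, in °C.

T_out = 74.3 °C

Q = 20.0 kJ/s = 72000 kJ/h
ΔT = Q/(ṁ·Cp) = 72000/(2440×1.84) = 16.037 K
T_out = 58.3 + 16.037 = 74.337 °C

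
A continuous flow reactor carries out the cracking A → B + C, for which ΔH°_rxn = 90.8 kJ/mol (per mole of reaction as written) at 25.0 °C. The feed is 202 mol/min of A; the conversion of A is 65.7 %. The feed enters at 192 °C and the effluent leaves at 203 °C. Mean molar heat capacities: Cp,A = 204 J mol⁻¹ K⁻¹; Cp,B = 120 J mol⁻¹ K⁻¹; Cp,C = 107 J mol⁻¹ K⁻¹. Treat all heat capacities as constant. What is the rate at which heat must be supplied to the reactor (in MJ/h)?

Extent of reaction ξ = 0.657 × 202 = 132.71 mol/min
Reaction term: ξ·ΔH°_rxn = 132.71 × 90.8 = 12050 kJ/min
Sensible, feed 192→25 °C: -6881.7 kJ/min
Outlet flows (mol/min): A 69.286, B 132.71, C 132.71
Sensible, products 25→203 °C: 7878.4 kJ/min
Q = ΔH = 13047 kJ/min = 217.45 kW
Heat supplied = 782.82 MJ/h

Q_in = 783 MJ/h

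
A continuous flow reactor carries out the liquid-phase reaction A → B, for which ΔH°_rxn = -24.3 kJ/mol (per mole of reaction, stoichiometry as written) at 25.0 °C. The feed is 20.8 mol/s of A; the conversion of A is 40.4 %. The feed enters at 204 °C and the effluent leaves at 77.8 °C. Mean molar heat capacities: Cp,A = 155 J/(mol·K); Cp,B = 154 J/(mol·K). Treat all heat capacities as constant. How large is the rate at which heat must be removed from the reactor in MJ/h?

Extent of reaction ξ = 0.404 × 20.8 = 8.4032 mol/s
Reaction term: ξ·ΔH°_rxn = 8.4032 × -24.3 = -204.2 kJ/s
Sensible, feed 204→25 °C: -577.1 kJ/s
Outlet flows (mol/s): A 12.397, B 8.4032
Sensible, products 25→77.8 °C: 169.78 kJ/s
Q = ΔH = -611.51 kJ/s = -611.51 kW
Heat removed = 2201.4 MJ/h

Q_out = 2200 MJ/h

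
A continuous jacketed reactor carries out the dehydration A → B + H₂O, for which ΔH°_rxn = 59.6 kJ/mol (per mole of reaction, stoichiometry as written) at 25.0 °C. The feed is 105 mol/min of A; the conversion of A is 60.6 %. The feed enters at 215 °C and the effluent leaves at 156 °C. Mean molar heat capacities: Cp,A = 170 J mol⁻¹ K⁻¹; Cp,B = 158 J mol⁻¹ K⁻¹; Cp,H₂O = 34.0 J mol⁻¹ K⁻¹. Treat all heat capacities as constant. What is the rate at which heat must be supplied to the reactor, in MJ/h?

Extent of reaction ξ = 0.606 × 105 = 63.63 mol/min
Reaction term: ξ·ΔH°_rxn = 63.63 × 59.6 = 3792.3 kJ/min
Sensible, feed 215→25 °C: -3391.5 kJ/min
Outlet flows (mol/min): A 41.37, B 63.63, H₂O 63.63
Sensible, products 25→156 °C: 2521.7 kJ/min
Q = ΔH = 2922.6 kJ/min = 48.71 kW
Heat supplied = 175.35 MJ/h

Q_in = 175 MJ/h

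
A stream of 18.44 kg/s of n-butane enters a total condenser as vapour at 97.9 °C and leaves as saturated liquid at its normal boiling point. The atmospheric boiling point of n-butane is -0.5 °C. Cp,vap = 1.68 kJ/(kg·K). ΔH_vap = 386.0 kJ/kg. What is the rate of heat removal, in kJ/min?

Q_c = 610000 kJ/min

vapour 97.9→-0.5 °C: -165.31 kJ/kg
condensation at -0.5 °C: -386 kJ/kg
Δh = -165.31 + -386 = -551.31 kJ/kg
Q = ṁ·Δh = 18.44 kg/s × -551.31 kJ/kg = -10166 kJ/s
|Q| = 10166 kW = 609970 kJ/min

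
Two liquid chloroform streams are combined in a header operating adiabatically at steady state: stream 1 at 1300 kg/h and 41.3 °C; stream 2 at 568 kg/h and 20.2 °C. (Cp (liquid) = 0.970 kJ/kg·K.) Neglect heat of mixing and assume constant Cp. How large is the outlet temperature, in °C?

T_out = 34.9 °C

No heat crosses the boundary, so H_out = H_in.
Σ ṁᵢCp,ᵢTᵢ = 1300×0.970×41.3 + 568×0.970×20.2 = 63209
Σ ṁᵢCp,ᵢ = 1300×0.970 + 568×0.970 = 1812
T_out = 63209 / 1812 = 34.884 °C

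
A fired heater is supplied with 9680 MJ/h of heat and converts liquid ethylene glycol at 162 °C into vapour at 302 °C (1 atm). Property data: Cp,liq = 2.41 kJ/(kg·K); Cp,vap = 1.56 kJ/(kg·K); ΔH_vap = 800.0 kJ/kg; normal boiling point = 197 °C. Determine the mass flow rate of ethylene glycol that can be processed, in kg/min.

ṁ = 154 kg/min

Δh = 2.41×(197−162) + 800.0 + 1.56×(302−197) = 1048.2 kJ/kg
Q = 9680 MJ/h = 2688.9 kJ/s = 161330 kJ/min
ṁ = Q/Δh = 161330 / 1048.2 = 153.92 kg/min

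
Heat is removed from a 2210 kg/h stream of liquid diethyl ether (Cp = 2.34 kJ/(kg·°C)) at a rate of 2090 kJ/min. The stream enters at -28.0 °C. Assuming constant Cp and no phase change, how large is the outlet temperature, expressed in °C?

T_out = -52.2 °C

Q = 2090 kJ/min = 125400 kJ/h
ΔT = Q/(ṁ·Cp) = 125400/(2210×2.34) = 24.249 K
T_out = -28.0 − 24.249 = -52.249 °C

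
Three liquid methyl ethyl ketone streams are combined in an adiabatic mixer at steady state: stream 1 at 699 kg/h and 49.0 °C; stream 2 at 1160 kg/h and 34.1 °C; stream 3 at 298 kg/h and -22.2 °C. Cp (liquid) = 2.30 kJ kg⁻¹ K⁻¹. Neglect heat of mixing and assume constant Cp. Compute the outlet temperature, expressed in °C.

T_out = 31.2 °C

Adiabatic, steady state ⇒ Σ ṁᵢCp,ᵢ(T_out − Tᵢ) = 0
T_out = Σ ṁᵢCp,ᵢTᵢ / Σ ṁᵢCp,ᵢ
      = 154540 / 4961.1 = 31.15 °C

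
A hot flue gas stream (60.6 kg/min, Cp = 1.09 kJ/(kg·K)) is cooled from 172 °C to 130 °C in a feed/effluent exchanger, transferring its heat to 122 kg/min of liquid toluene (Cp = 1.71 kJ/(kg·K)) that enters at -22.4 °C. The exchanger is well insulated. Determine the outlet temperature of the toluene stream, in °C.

Heat released by hot stream: Q = 60.6 × 1.09 × (172 − 130) = 2774.3 kJ/min
Energy balance on cold side (adiabatic exchanger): Q = ṁ_c·Cp_c·(T_c,out − T_c,in)
T_c,out = -22.4 + 2774.3/(122 × 1.71) = -9.1018 °C

T_c,out = -9.10 °C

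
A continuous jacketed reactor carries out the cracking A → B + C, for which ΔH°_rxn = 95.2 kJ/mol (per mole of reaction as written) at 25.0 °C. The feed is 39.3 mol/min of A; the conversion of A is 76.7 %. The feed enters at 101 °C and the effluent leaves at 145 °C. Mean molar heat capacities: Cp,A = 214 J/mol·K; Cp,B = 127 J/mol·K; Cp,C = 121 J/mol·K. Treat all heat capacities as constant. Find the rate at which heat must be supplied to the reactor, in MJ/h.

Q_in = 202 MJ/h

Extent of reaction ξ = 0.767 × 39.3 = 30.143 mol/min
Reaction term: ξ·ΔH°_rxn = 30.143 × 95.2 = 2869.6 kJ/min
Sensible, feed 101→25 °C: -639.18 kJ/min
Outlet flows (mol/min): A 9.1569, B 30.143, C 30.143
Sensible, products 25→145 °C: 1132.2 kJ/min
Q = ΔH = 3362.7 kJ/min = 56.044 kW
Heat supplied = 201.76 MJ/h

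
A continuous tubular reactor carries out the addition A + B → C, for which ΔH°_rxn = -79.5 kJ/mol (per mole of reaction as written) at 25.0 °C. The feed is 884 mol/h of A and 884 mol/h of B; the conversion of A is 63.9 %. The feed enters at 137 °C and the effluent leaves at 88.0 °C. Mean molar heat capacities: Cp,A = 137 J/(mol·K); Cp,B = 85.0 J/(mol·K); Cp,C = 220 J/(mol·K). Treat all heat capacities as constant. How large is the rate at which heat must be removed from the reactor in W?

Q_out = 15200 W

Extent of reaction ξ = 0.639 × 884 = 564.88 mol/h
Reaction term: ξ·ΔH°_rxn = 564.88 × -79.5 = -44908 kJ/h
Sensible, feed 137→25 °C: -21980 kJ/h
Outlet flows (mol/h): A 319.12, B 319.12, C 564.88
Sensible, products 25→88.0 °C: 12292 kJ/h
Q = ΔH = -54595 kJ/h = -15.165 kW
Heat removed = 15165 W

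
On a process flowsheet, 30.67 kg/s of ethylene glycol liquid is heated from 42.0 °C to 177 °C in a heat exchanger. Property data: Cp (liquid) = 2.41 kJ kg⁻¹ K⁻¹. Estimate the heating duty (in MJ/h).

Q = 35900 MJ/h

Q = ṁ·Cp·ΔT = 30.67 × 2.41 × (177 − 42.0) = 9978.5 kJ/s
Heating duty = 35923 MJ/h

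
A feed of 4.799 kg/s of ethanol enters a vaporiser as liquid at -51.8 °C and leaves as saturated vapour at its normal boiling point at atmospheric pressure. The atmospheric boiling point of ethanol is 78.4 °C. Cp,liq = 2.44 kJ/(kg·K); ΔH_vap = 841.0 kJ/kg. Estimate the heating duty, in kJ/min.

Q = 334000 kJ/min

liquid -51.8→78.4 °C: 317.69 kJ/kg
vaporisation at 78.4 °C: 841 kJ/kg
Δh = 317.69 + 841 = 1158.7 kJ/kg
Q = ṁ·Δh = 4.799 kg/s × 1158.7 kJ/kg = 5560.5 kJ/s
|Q| = 5560.5 kW = 333630 kJ/min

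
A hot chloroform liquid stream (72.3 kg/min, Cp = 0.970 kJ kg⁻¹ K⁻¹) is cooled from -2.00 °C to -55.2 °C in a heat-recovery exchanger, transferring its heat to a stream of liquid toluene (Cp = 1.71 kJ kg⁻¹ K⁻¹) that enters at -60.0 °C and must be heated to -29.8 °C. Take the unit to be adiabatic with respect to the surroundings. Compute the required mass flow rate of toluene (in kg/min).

Heat released by hot stream: Q = 72.3 × 0.970 × (-2.00 − -55.2) = 3731 kJ/min
Energy balance on cold side (adiabatic exchanger): Q = ṁ_c·Cp_c·(T_c,out − T_c,in)
ṁ_c = 3731 / [1.71 × (-29.8 − -60.0)] = 72.247 kg/min

ṁ_c = 72.2 kg/min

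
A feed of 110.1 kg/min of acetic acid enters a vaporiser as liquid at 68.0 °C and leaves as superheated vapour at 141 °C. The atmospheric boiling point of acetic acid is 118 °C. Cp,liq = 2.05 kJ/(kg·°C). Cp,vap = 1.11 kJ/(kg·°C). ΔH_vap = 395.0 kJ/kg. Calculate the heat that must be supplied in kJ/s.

liquid 68.0→118 °C: 102.5 kJ/kg
vaporisation at 118 °C: 395 kJ/kg
vapour 118→141 °C: 25.53 kJ/kg
Δh = 102.5 + 395 + 25.53 = 523.03 kJ/kg
Q = ṁ·Δh = 110.1 kg/min × 523.03 kJ/kg = 57586 kJ/min
|Q| = 959.76 kW

Q = 960 kJ/s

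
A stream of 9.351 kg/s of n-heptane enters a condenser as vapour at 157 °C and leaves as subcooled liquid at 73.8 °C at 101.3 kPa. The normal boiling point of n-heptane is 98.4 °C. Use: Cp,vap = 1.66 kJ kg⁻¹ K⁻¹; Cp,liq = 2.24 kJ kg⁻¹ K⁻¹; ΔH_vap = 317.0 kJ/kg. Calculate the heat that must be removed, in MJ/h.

vapour 157→98.4 °C: -97.276 kJ/kg
condensation at 98.4 °C: -317 kJ/kg
liquid 98.4→73.8 °C: -55.104 kJ/kg
Δh = -97.276 + -317 + -55.104 = -469.38 kJ/kg
Q = ṁ·Δh = 9.351 kg/s × -469.38 kJ/kg = -4389.2 kJ/s
|Q| = 4389.2 kW = 15801 MJ/h

Q_c = 15800 MJ/h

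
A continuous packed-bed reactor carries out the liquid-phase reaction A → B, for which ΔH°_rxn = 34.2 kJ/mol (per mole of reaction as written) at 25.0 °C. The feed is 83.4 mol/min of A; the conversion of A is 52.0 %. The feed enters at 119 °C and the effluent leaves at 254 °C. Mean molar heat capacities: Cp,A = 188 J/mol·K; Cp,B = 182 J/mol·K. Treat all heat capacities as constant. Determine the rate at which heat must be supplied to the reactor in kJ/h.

Q_in = 212000 kJ/h

Extent of reaction ξ = 0.520 × 83.4 = 43.368 mol/min
Reaction term: ξ·ΔH°_rxn = 43.368 × 34.2 = 1483.2 kJ/min
Sensible, feed 119→25 °C: -1473.8 kJ/min
Outlet flows (mol/min): A 40.032, B 43.368
Sensible, products 25→254 °C: 3530.9 kJ/min
Q = ΔH = 3540.3 kJ/min = 59.005 kW
Heat supplied = 212420 kJ/h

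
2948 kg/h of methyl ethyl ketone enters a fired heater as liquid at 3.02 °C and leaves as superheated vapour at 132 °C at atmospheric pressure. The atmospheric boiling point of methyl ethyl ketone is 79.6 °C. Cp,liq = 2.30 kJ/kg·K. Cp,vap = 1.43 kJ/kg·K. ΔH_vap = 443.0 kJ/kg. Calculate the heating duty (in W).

liquid 3.02→79.6 °C: 176.13 kJ/kg
vaporisation at 79.6 °C: 443 kJ/kg
vapour 79.6→132 °C: 74.932 kJ/kg
Δh = 176.13 + 443 + 74.932 = 694.07 kJ/kg
Q = ṁ·Δh = 2948 kg/h × 694.07 kJ/kg = 2.0461e+06 kJ/h
|Q| = 568.36 kW = 568360 W

Q = 568000 W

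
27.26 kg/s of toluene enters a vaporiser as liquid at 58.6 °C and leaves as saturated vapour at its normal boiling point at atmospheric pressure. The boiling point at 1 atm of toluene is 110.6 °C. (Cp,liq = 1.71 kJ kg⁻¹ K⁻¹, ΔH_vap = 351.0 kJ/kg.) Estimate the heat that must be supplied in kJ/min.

Q = 720000 kJ/min

liquid 58.6→110.6 °C: 88.92 kJ/kg
vaporisation at 110.6 °C: 351 kJ/kg
Δh = 88.92 + 351 = 439.92 kJ/kg
Q = ṁ·Δh = 27.26 kg/s × 439.92 kJ/kg = 11992 kJ/s
|Q| = 11992 kW = 719530 kJ/min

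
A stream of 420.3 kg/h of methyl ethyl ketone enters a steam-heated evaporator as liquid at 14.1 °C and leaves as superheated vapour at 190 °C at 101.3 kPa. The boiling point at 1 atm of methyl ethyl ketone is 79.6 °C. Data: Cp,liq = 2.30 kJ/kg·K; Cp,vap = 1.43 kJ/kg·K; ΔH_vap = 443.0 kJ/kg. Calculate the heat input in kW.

liquid 14.1→79.6 °C: 150.65 kJ/kg
vaporisation at 79.6 °C: 443 kJ/kg
vapour 79.6→190 °C: 157.87 kJ/kg
Δh = 150.65 + 443 + 157.87 = 751.52 kJ/kg
Q = ṁ·Δh = 420.3 kg/h × 751.52 kJ/kg = 315860 kJ/h
|Q| = 87.74 kW

Q = 87.7 kW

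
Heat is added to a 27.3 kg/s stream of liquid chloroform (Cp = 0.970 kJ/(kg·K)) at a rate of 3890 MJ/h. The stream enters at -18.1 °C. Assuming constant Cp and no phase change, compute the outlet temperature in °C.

T_out = 22.7 °C

Q = 3890 MJ/h = 1080.6 kJ/s
ΔT = Q/(ṁ·Cp) = 1080.6/(27.3×0.970) = 40.805 K
T_out = -18.1 + 40.805 = 22.705 °C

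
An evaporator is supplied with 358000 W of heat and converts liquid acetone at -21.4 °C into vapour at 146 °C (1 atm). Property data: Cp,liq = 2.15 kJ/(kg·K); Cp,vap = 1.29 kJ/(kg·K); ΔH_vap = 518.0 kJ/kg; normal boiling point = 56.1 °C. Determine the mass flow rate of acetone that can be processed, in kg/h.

Δh = 2.15×(56.1−-21.4) + 518.0 + 1.29×(146−56.1) = 800.6 kJ/kg
Q = 358000 W = 358 kJ/s = 1.2888e+06 kJ/h
ṁ = Q/Δh = 1.2888e+06 / 800.6 = 1609.8 kg/h

ṁ = 1610 kg/h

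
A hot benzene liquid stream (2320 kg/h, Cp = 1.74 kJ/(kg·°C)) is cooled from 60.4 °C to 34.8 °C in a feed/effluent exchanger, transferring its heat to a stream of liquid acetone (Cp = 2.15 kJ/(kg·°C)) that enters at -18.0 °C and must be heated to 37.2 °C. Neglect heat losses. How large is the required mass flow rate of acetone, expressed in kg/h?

Heat released by hot stream: Q = 2320 × 1.74 × (60.4 − 34.8) = 103340 kJ/h
Energy balance on cold side (adiabatic exchanger): Q = ṁ_c·Cp_c·(T_c,out − T_c,in)
ṁ_c = 103340 / [2.15 × (37.2 − -18.0)] = 870.76 kg/h

ṁ_c = 871 kg/h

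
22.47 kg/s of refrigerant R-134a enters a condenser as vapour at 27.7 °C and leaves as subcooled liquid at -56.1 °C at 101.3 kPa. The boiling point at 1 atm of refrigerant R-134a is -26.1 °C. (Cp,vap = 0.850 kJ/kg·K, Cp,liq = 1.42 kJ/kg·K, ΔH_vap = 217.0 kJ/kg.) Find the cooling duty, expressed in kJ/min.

vapour 27.7→-26.1 °C: -45.73 kJ/kg
condensation at -26.1 °C: -217 kJ/kg
liquid -26.1→-56.1 °C: -42.6 kJ/kg
Δh = -45.73 + -217 + -42.6 = -305.33 kJ/kg
Q = ṁ·Δh = 22.47 kg/s × -305.33 kJ/kg = -6860.8 kJ/s
|Q| = 6860.8 kW = 411650 kJ/min

Q_c = 412000 kJ/min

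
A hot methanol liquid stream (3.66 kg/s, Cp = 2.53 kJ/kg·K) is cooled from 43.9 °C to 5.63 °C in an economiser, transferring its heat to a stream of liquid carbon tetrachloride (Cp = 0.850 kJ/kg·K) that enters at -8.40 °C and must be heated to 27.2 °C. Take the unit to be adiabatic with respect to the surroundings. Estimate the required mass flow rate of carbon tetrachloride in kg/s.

Heat released by hot stream: Q = 3.66 × 2.53 × (43.9 − 5.63) = 354.37 kJ/s
Energy balance on cold side (adiabatic exchanger): Q = ṁ_c·Cp_c·(T_c,out − T_c,in)
ṁ_c = 354.37 / [0.850 × (27.2 − -8.40)] = 11.711 kg/s

ṁ_c = 11.7 kg/s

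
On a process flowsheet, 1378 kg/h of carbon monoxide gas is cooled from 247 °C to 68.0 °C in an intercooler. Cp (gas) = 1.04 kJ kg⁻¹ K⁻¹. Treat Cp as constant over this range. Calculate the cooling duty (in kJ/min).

Q_c = 4280 kJ/min

Q = ṁ·Cp·ΔT = 1378 × 1.04 × (68.0 − 247) = -256530 kJ/h
Converting: 256530 / 3600 s = 71.258 kW
Cooling duty = 4275.5 kJ/min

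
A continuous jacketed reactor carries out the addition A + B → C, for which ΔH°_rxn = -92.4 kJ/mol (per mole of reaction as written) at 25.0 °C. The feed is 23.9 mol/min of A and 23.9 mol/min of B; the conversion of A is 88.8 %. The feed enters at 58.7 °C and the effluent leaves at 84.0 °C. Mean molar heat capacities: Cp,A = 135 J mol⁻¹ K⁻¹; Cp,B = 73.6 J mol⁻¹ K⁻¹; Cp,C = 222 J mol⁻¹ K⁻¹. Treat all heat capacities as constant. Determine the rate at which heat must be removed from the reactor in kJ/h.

Q_out = 109000 kJ/h

Extent of reaction ξ = 0.888 × 23.9 = 21.223 mol/min
Reaction term: ξ·ΔH°_rxn = 21.223 × -92.4 = -1961 kJ/min
Sensible, feed 58.7→25 °C: -168.01 kJ/min
Outlet flows (mol/min): A 2.6768, B 2.6768, C 21.223
Sensible, products 25→84.0 °C: 310.93 kJ/min
Q = ΔH = -1818.1 kJ/min = -30.302 kW
Heat removed = 109090 kJ/h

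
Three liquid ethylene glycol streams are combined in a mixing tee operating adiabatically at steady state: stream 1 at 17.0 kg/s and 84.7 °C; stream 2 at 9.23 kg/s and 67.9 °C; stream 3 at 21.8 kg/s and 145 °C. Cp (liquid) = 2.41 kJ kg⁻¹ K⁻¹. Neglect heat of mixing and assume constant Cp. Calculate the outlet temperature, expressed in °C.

Adiabatic, steady state ⇒ Σ ṁᵢCp,ᵢ(T_out − Tᵢ) = 0
T_out = Σ ṁᵢCp,ᵢTᵢ / Σ ṁᵢCp,ᵢ
      = 12599 / 115.75 = 108.84 °C

T_out = 109 °C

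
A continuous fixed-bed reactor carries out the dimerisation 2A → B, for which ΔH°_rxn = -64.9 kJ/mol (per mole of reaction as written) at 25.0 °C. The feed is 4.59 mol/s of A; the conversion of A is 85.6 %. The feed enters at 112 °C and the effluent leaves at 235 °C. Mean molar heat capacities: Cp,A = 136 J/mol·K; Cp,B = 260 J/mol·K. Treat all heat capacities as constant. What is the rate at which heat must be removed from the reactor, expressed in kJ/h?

Q_out = 200000 kJ/h

Extent of reaction ξ = 0.856 × 4.59 / 2 = 1.9645 mol/s
Reaction term: ξ·ΔH°_rxn = 1.9645 × -64.9 = -127.5 kJ/s
Sensible, feed 112→25 °C: -54.309 kJ/s
Outlet flows (mol/s): A 0.66096, B 1.9645
Sensible, products 25→235 °C: 126.14 kJ/s
Q = ΔH = -55.666 kJ/s = -55.666 kW
Heat removed = 200400 kJ/h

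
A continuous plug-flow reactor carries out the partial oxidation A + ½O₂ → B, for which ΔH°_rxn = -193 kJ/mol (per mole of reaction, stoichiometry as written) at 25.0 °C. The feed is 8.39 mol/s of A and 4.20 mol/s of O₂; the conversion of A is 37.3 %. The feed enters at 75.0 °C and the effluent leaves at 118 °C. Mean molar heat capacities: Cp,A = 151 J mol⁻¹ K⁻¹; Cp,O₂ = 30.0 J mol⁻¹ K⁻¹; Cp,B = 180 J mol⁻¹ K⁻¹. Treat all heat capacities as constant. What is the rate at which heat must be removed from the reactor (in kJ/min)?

Q_out = 32400 kJ/min

Extent of reaction ξ = 0.373 × 8.39 = 3.1295 mol/s
Reaction term: ξ·ΔH°_rxn = 3.1295 × -193 = -603.99 kJ/s
Sensible, feed 75.0→25 °C: -69.644 kJ/s
Outlet flows (mol/s): A 5.2605, O₂ 2.6353, B 3.1295
Sensible, products 25→118 °C: 133.61 kJ/s
Q = ΔH = -540.02 kJ/s = -540.02 kW
Heat removed = 32401 kJ/min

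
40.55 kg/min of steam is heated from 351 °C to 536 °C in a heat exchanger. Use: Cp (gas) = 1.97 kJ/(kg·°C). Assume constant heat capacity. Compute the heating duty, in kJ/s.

Q = 246 kJ/s

Q = ṁ·Cp·ΔT = 40.55 × 1.97 × (536 − 351) = 14778 kJ/min
Converting: 14778 / 60 s = 246.31 kW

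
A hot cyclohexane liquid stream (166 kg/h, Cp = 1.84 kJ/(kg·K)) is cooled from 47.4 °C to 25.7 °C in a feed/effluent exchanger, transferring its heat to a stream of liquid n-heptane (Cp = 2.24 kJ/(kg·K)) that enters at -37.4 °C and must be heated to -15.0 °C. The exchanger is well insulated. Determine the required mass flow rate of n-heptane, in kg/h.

ṁ_c = 132 kg/h

Heat released by hot stream: Q = 166 × 1.84 × (47.4 − 25.7) = 6628 kJ/h
Energy balance on cold side (adiabatic exchanger): Q = ṁ_c·Cp_c·(T_c,out − T_c,in)
ṁ_c = 6628 / [2.24 × (-15.0 − -37.4)] = 132.1 kg/h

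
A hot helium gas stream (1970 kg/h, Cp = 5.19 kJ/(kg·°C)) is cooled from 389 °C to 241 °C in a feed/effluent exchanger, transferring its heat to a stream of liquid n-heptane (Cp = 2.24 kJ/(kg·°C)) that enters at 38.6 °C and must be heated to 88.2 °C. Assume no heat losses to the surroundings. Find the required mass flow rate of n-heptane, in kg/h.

Heat released by hot stream: Q = 1970 × 5.19 × (389 − 241) = 1.5132e+06 kJ/h
Energy balance on cold side (adiabatic exchanger): Q = ṁ_c·Cp_c·(T_c,out − T_c,in)
ṁ_c = 1.5132e+06 / [2.24 × (88.2 − 38.6)] = 13620 kg/h

ṁ_c = 13600 kg/h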